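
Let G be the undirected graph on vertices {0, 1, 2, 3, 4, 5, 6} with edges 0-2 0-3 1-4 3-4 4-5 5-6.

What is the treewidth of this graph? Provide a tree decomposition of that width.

Treewidth 1.
One such decomposition:
Bags: B1 = {3, 4}  B2 = {1, 4}  B3 = {0, 3}  B4 = {0, 2}  B5 = {4, 5}  B6 = {5, 6}
Tree: B1–B2, B1–B3, B3–B4, B2–B5, B5–B6

Every bag has size at most 2, so the width is 2 − 1 = 1 and tw(G) ≤ 1. Any graph with an edge has treewidth ≥ 1, and G has the edge 4–3. Combining the bounds, tw(G) = 1.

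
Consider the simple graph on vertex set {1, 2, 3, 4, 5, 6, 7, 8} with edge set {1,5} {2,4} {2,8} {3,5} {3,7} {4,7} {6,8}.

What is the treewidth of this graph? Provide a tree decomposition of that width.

Treewidth 1.
One such decomposition:
Bags: B1 = {6, 8}  B2 = {2, 8}  B3 = {2, 4}  B4 = {4, 7}  B5 = {3, 7}  B6 = {3, 5}  B7 = {1, 5}
Tree: B1–B2, B2–B3, B3–B4, B4–B5, B5–B6, B6–B7

Every bag has size at most 2, so the width is 2 − 1 = 1 and tw(G) ≤ 1. Since G has at least one edge (e.g. 6–8), it is not an edgeless graph, so tw(G) ≥ 1. The upper and lower bounds meet at 1, so that is the treewidth.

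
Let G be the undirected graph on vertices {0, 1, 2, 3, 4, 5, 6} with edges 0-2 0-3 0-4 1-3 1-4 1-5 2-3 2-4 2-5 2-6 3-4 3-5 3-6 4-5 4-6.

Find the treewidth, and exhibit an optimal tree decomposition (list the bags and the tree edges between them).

Treewidth 3.
Bags: B1 = {1, 3, 4, 5}  B2 = {2, 3, 4, 5}  B3 = {0, 2, 3, 4}  B4 = {2, 3, 4, 6}
Tree: B1–B2, B2–B3, B3–B4

Each bag holds 4 vertices, so the decomposition has width 3, which upper-bounds the treewidth. Conversely, {1, 3, 4, 5} is a clique of size 4, and the vertices of any clique must share a bag in every tree decomposition; so some bag has ≥ 4 vertices and tw(G) ≥ 3. Hence tw(G) = 3 exactly.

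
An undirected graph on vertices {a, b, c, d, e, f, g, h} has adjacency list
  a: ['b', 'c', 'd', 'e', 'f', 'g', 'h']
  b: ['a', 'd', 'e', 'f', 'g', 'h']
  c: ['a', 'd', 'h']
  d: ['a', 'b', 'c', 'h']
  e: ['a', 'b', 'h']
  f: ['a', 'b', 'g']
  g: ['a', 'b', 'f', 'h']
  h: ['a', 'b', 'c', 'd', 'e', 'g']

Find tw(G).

3

A width-3 tree decomposition is:
Bags: B1 = {a, b, d, h}  B2 = {a, b, e, h}  B3 = {a, b, g, h}  B4 = {a, b, f, g}  B5 = {a, c, d, h}
Tree: B1–B2, B1–B3, B3–B4, B1–B5
Each bag holds 4 vertices, so the decomposition has width 3, which upper-bounds the treewidth. Conversely, {a, c, d, h} is a clique of size 4, and the vertices of any clique must share a bag in every tree decomposition; so some bag has ≥ 4 vertices and tw(G) ≥ 3. The upper and lower bounds meet at 3, so that is the treewidth.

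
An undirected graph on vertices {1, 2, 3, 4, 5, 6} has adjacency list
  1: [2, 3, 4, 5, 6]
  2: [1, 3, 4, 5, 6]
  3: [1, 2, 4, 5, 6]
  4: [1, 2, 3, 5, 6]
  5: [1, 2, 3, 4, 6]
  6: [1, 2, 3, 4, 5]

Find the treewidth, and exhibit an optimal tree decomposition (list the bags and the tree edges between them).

A single bag containing all 6 vertices is trivially a valid decomposition of width 5. Conversely, {1, 2, 3, 4, 5, 6} is a clique of size 6, and the vertices of any clique must share a bag in every tree decomposition; so some bag has ≥ 6 vertices and tw(G) ≥ 5. Therefore the treewidth is 5.

Treewidth 5.
One such decomposition:
Bags: B1 = {1, 2, 3, 4, 5, 6}
Tree: (single bag)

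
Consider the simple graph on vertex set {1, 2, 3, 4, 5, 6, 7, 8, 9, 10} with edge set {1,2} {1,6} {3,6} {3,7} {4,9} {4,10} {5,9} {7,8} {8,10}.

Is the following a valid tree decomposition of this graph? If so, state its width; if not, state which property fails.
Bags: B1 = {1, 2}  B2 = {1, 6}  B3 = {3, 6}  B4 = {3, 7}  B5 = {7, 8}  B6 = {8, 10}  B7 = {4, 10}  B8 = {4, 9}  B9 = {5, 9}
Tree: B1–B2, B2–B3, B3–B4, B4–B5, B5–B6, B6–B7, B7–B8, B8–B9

Yes; width 1.

Every vertex of G appears in some bag (union = {1, 2, 3, 4, 5, 6, 7, 8, 9, 10}); every edge is covered by a bag; and for each vertex v the set of bags containing v is connected in the bag tree. The decomposition is therefore valid. The largest bag has 2 vertices, so the width is 1.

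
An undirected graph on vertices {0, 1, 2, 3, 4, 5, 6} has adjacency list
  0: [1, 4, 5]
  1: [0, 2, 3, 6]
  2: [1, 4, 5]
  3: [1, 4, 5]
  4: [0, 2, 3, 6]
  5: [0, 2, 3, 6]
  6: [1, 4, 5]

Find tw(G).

3

A width-3 tree decomposition is:
Bags: B1 = {1, 3, 4, 5}  B2 = {1, 4, 5, 6}  B3 = {1, 2, 4, 5}  B4 = {0, 1, 4, 5}
Tree: B1–B2, B2–B3, B3–B4
Every bag has size at most 4, so the width is 4 − 1 = 3 and tw(G) ≤ 3. For the lower bound: the 4 vertex sets {3,5}, {1,6}, {4}, {2} are disjoint, each induces a connected subgraph, and every pair is joined by at least one edge of G. Contracting each set to a single vertex therefore yields K_{4} as a minor, and since treewidth is minor-monotone, tw(G) ≥ tw(K_{4}) = 3. The upper and lower bounds meet at 3, so that is the treewidth.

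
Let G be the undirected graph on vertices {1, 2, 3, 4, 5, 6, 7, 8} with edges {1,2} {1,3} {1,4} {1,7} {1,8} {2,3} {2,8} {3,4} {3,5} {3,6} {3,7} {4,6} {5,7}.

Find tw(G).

2

A width-2 tree decomposition is:
Bags: B1 = {1, 3, 7}  B2 = {1, 2, 3}  B3 = {1, 3, 4}  B4 = {3, 5, 7}  B5 = {1, 2, 8}  B6 = {3, 4, 6}
Tree: B1–B2, B2–B3, B1–B4, B2–B5, B3–B6
Every bag has size at most 3, so the width is 3 − 1 = 2 and tw(G) ≤ 2. For the lower bound, the 3 vertices {1, 2, 8} are pairwise adjacent, and any tree decomposition puts a clique entirely inside one bag — forcing width ≥ 2. Combining the bounds, tw(G) = 2.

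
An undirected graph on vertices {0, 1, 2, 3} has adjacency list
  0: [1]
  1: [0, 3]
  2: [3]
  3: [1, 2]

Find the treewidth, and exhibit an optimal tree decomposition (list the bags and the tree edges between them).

Every bag has size at most 2, so the width is 2 − 1 = 1 and tw(G) ≤ 1. G has an edge, so its treewidth is at least 1. The upper and lower bounds meet at 1, so that is the treewidth.

Treewidth 1.
One such decomposition:
Bags: B1 = {2, 3}  B2 = {1, 3}  B3 = {0, 1}
Tree: B1–B2, B2–B3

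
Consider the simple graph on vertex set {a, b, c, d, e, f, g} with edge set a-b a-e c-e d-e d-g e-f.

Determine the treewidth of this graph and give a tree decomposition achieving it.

Treewidth 1.
One optimal decomposition is:
Bags: B1 = {d, e}  B2 = {e, f}  B3 = {c, e}  B4 = {a, e}  B5 = {d, g}  B6 = {a, b}
Tree: B1–B2, B2–B3, B2–B4, B1–B5, B4–B6

Each bag holds 2 vertices, so the decomposition has width 1, which upper-bounds the treewidth. Since G has at least one edge (e.g. e–d), it is not an edgeless graph, so tw(G) ≥ 1. Combining the bounds, tw(G) = 1.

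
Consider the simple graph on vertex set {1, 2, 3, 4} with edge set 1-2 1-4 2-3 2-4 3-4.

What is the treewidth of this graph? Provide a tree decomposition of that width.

Treewidth 2.
One such decomposition:
Bags: B1 = {1, 2, 4}  B2 = {2, 3, 4}
Tree: B1–B2

The largest bag has 3 vertices, giving width 2; this decomposition certifies tw(G) ≤ 2. For the lower bound, the 3 vertices {1, 2, 4} are pairwise adjacent, and any tree decomposition puts a clique entirely inside one bag — forcing width ≥ 2. The upper and lower bounds meet at 2, so that is the treewidth.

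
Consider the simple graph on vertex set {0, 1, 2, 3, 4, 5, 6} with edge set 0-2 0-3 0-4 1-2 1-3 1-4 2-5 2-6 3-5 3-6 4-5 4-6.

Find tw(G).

A width-3 tree decomposition is:
Bags: B1 = {2, 3, 4, 6}  B2 = {2, 3, 4, 5}  B3 = {1, 2, 3, 4}  B4 = {0, 2, 3, 4}
Tree: B1–B2, B2–B3, B3–B4
The largest bag has 4 vertices, giving width 3; this decomposition certifies tw(G) ≤ 3. For the lower bound: the 4 vertex sets {4,6}, {3,5}, {2}, {1} are disjoint, each induces a connected subgraph, and every pair is joined by at least one edge of G. Contracting each set to a single vertex therefore yields K_{4} as a minor, and since treewidth is minor-monotone, tw(G) ≥ tw(K_{4}) = 3. Hence tw(G) = 3 exactly.

3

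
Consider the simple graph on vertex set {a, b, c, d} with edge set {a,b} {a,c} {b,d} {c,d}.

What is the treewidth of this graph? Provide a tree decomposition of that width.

Each bag holds 3 vertices, so the decomposition has width 2, which upper-bounds the treewidth. The edges a–b–d–c–a form a cycle, so G is not a tree and its treewidth is at least 2. The upper and lower bounds meet at 2, so that is the treewidth.

Treewidth 2.
One such decomposition:
Bags: B1 = {a, b, d}  B2 = {a, c, d}
Tree: B1–B2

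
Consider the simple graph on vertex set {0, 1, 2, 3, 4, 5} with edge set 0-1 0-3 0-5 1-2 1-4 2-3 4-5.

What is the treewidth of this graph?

2

A width-2 tree decomposition is:
Bags: B1 = {0, 4, 5}  B2 = {0, 1, 4}  B3 = {0, 1, 3}  B4 = {1, 2, 3}
Tree: B1–B2, B2–B3, B3–B4
Each bag holds 3 vertices, so the decomposition has width 2, which upper-bounds the treewidth. The edges 5–4–1–0–5 form a cycle, so G is not a tree and its treewidth is at least 2. The upper and lower bounds meet at 2, so that is the treewidth.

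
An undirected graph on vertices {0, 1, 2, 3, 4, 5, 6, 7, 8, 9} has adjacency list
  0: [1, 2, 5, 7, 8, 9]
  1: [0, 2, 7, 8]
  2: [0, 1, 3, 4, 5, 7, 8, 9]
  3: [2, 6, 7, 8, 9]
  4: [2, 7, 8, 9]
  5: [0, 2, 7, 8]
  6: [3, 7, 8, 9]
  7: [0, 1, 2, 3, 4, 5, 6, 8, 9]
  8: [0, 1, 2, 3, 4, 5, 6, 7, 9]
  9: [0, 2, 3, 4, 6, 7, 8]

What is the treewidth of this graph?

4

A width-4 tree decomposition is:
Bags: B1 = {2, 4, 7, 8, 9}  B2 = {0, 2, 7, 8, 9}  B3 = {2, 3, 7, 8, 9}  B4 = {0, 1, 2, 7, 8}  B5 = {0, 2, 5, 7, 8}  B6 = {3, 6, 7, 8, 9}
Tree: B1–B2, B1–B3, B2–B4, B2–B5, B3–B6
The largest bag has 5 vertices, giving width 4; this decomposition certifies tw(G) ≤ 4. For the lower bound, the 5 vertices {0, 1, 2, 7, 8} are pairwise adjacent, and any tree decomposition puts a clique entirely inside one bag — forcing width ≥ 4. The upper and lower bounds meet at 4, so that is the treewidth.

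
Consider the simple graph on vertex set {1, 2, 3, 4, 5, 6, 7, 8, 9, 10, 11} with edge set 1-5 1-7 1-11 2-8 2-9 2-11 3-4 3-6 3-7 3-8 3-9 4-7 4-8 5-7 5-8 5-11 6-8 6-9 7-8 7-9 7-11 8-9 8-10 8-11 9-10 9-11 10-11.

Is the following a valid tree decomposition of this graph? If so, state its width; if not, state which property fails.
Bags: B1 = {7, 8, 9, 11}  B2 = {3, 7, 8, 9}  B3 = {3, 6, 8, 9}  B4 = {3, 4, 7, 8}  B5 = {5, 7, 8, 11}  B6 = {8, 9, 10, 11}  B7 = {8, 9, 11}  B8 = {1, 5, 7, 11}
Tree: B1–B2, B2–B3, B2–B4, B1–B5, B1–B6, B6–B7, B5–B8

No — vertex 2 appears in no bag.

A tree decomposition must satisfy three properties: every vertex lies in some bag; for every edge, both endpoints lie together in some bag; and for every vertex, the bags containing it form a connected subtree. Here vertex 2 appears in no bag, so the decomposition is invalid.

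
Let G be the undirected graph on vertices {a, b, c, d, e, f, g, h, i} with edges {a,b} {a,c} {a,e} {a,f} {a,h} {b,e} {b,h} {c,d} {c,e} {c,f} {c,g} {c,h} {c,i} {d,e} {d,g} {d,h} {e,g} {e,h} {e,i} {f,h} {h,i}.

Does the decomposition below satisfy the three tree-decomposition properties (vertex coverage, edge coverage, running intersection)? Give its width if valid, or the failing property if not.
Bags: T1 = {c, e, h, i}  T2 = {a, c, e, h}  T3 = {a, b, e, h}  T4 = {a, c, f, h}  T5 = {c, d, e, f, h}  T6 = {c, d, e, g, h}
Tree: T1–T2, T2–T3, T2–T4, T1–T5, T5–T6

No — bags containing vertex f are not connected in the tree.

A tree decomposition must satisfy three properties: every vertex lies in some bag; for every edge, both endpoints lie together in some bag; and for every vertex, the bags containing it form a connected subtree. Here bags containing vertex f are not connected in the tree, so the decomposition is invalid.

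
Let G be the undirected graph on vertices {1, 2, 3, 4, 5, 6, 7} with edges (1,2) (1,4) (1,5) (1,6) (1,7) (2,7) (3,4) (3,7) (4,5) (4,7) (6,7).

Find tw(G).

A width-2 tree decomposition is:
Bags: B1 = {1, 4, 7}  B2 = {3, 4, 7}  B3 = {1, 2, 7}  B4 = {1, 6, 7}  B5 = {1, 4, 5}
Tree: B1–B2, B1–B3, B1–B4, B1–B5
Each bag holds 3 vertices, so the decomposition has width 2, which upper-bounds the treewidth. For the lower bound, the 3 vertices {1, 4, 5} are pairwise adjacent, and any tree decomposition puts a clique entirely inside one bag — forcing width ≥ 2. Combining the bounds, tw(G) = 2.

2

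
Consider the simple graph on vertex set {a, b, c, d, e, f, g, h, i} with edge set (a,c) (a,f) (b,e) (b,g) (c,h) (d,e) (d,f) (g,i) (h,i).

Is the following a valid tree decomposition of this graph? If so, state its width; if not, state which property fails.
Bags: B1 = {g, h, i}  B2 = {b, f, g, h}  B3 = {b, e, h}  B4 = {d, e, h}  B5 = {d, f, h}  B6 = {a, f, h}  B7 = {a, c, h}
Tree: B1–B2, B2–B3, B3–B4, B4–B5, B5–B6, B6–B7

A tree decomposition must satisfy three properties: every vertex lies in some bag; for every edge, both endpoints lie together in some bag; and for every vertex, the bags containing it form a connected subtree. Here bags containing vertex f are not connected in the tree, so the decomposition is invalid.

No — bags containing vertex f are not connected in the tree.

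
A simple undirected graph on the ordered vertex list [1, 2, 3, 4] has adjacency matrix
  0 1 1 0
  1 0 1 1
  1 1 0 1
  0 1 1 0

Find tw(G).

A width-2 tree decomposition is:
Bags: B1 = {2, 3, 4}  B2 = {1, 2, 3}
Tree: B1–B2
Every bag has size at most 3, so the width is 3 − 1 = 2 and tw(G) ≤ 2. On the other hand G contains the 3-clique {1, 2, 3}. A clique must lie in a single bag of any decomposition, so no decomposition can have width below 2. The upper and lower bounds meet at 2, so that is the treewidth.

2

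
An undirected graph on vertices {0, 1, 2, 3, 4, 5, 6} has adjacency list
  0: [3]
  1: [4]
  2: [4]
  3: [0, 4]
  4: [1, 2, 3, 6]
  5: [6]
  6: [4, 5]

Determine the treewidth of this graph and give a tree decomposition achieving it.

Treewidth 1.
One such decomposition:
Bags: B1 = {1, 4}  B2 = {4, 6}  B3 = {3, 4}  B4 = {5, 6}  B5 = {0, 3}  B6 = {2, 4}
Tree: B1–B2, B1–B3, B2–B4, B3–B5, B1–B6

Each bag holds 2 vertices, so the decomposition has width 1, which upper-bounds the treewidth. Since G has at least one edge (e.g. 1–4), it is not an edgeless graph, so tw(G) ≥ 1. Therefore the treewidth is 1.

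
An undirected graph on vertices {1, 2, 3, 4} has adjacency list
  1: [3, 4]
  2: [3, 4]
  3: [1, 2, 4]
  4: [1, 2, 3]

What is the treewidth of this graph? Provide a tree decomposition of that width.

Each bag holds 3 vertices, so the decomposition has width 2, which upper-bounds the treewidth. On the other hand G contains the 3-clique {1, 3, 4}. A clique must lie in a single bag of any decomposition, so no decomposition can have width below 2. Combining the bounds, tw(G) = 2.

Treewidth 2.
Bags: B1 = {2, 3, 4}  B2 = {1, 3, 4}
Tree: B1–B2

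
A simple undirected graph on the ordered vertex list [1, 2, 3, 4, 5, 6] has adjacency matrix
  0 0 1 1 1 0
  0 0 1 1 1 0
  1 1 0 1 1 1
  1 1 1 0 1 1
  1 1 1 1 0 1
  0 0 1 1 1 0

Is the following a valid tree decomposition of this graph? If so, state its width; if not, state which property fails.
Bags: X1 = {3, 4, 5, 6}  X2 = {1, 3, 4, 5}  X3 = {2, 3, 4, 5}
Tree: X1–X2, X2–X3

Yes; width 3.

Checking the three conditions: (i) the bags cover all of {1, 2, 3, 4, 5, 6}; (ii) for each edge, some bag contains both endpoints; (iii) the bags containing any fixed vertex form a subtree. All hold, so the decomposition is valid with width 4 − 1 = 3.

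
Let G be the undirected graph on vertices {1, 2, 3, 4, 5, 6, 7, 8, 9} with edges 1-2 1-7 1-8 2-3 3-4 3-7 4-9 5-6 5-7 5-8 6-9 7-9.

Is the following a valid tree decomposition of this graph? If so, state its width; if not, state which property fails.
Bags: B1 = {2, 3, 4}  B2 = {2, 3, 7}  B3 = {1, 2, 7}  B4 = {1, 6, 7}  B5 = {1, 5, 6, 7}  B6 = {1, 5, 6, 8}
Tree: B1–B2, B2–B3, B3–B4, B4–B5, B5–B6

A tree decomposition must satisfy three properties: every vertex lies in some bag; for every edge, both endpoints lie together in some bag; and for every vertex, the bags containing it form a connected subtree. Here vertex 9 appears in no bag, so the decomposition is invalid.

No — vertex 9 appears in no bag.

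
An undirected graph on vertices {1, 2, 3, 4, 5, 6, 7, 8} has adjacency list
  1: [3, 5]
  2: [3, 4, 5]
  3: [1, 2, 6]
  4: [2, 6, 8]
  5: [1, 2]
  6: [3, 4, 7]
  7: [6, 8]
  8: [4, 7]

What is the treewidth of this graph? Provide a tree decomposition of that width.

Each bag holds 3 vertices, so the decomposition has width 2, which upper-bounds the treewidth. The edges 8–7–6–4–8 form a cycle, so G is not a tree and its treewidth is at least 2. Therefore the treewidth is 2.

Treewidth 2.
One such decomposition:
Bags: B1 = {4, 7, 8}  B2 = {4, 6, 7}  B3 = {2, 4, 6}  B4 = {2, 3, 6}  B5 = {2, 3, 5}  B6 = {1, 3, 5}
Tree: B1–B2, B2–B3, B3–B4, B4–B5, B5–B6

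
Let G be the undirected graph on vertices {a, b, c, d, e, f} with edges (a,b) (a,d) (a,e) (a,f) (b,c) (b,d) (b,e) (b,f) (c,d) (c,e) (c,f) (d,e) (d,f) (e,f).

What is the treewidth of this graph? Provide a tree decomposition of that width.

Treewidth 4.
One optimal decomposition is:
Bags: B1 = {b, c, d, e, f}  B2 = {a, b, d, e, f}
Tree: B1–B2

Every bag has size at most 5, so the width is 5 − 1 = 4 and tw(G) ≤ 4. For the lower bound, the 5 vertices {b, c, d, e, f} are pairwise adjacent, and any tree decomposition puts a clique entirely inside one bag — forcing width ≥ 4. The upper and lower bounds meet at 4, so that is the treewidth.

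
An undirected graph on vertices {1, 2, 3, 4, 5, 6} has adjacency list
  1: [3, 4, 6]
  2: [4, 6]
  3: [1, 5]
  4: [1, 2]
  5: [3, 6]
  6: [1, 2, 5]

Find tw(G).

A width-2 tree decomposition is:
Bags: B1 = {1, 3, 5}  B2 = {1, 5, 6}  B3 = {1, 4, 6}  B4 = {2, 4, 6}
Tree: B1–B2, B2–B3, B3–B4
The largest bag has 3 vertices, giving width 2; this decomposition certifies tw(G) ≤ 2. The edges 3–5–6–1–3 form a cycle, so G is not a tree and its treewidth is at least 2. The upper and lower bounds meet at 2, so that is the treewidth.

2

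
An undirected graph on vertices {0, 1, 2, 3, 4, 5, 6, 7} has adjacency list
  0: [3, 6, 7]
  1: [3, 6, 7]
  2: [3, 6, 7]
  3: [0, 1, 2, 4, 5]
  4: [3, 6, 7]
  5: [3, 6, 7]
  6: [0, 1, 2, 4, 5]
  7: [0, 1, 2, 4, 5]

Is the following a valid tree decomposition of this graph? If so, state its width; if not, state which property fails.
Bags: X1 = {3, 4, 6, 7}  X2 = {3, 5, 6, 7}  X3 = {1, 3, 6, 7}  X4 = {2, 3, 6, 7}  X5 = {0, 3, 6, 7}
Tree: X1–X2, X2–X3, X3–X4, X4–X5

Yes; width 3.

Checking the three conditions: (i) the bags cover all of {0, 1, 2, 3, 4, 5, 6, 7}; (ii) for each edge, some bag contains both endpoints; (iii) the bags containing any fixed vertex form a subtree. All hold, so the decomposition is valid with width 4 − 1 = 3.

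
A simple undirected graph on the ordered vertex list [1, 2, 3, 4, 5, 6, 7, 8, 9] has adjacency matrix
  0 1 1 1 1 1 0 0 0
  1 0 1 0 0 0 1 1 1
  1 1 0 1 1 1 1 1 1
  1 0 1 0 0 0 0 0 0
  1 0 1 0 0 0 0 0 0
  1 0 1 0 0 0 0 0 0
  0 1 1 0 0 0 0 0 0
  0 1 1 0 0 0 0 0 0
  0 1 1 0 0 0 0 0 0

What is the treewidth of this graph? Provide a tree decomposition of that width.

Treewidth 2.
One optimal decomposition is:
Bags: B1 = {2, 3, 9}  B2 = {2, 3, 7}  B3 = {1, 2, 3}  B4 = {1, 3, 4}  B5 = {1, 3, 6}  B6 = {1, 3, 5}  B7 = {2, 3, 8}
Tree: B1–B2, B1–B3, B3–B4, B4–B5, B3–B6, B3–B7

Every bag has size at most 3, so the width is 3 − 1 = 2 and tw(G) ≤ 2. Conversely, {2, 3, 8} is a clique of size 3, and the vertices of any clique must share a bag in every tree decomposition; so some bag has ≥ 3 vertices and tw(G) ≥ 2. Therefore the treewidth is 2.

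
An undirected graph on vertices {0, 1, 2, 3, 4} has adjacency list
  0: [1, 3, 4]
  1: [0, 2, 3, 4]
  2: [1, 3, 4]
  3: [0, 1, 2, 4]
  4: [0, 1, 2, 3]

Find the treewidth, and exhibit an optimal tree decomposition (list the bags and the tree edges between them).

Treewidth 3.
Bags: B1 = {1, 2, 3, 4}  B2 = {0, 1, 3, 4}
Tree: B1–B2

The largest bag has 4 vertices, giving width 3; this decomposition certifies tw(G) ≤ 3. On the other hand G contains the 4-clique {0, 1, 3, 4}. A clique must lie in a single bag of any decomposition, so no decomposition can have width below 3. Therefore the treewidth is 3.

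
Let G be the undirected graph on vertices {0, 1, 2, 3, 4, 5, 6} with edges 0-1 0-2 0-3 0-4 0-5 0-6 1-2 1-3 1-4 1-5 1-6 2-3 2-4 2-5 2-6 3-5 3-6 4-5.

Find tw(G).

4

A width-4 tree decomposition is:
Bags: B1 = {0, 1, 2, 4, 5}  B2 = {0, 1, 2, 3, 5}  B3 = {0, 1, 2, 3, 6}
Tree: B1–B2, B2–B3
Each bag holds 5 vertices, so the decomposition has width 4, which upper-bounds the treewidth. Conversely, {0, 1, 2, 3, 5} is a clique of size 5, and the vertices of any clique must share a bag in every tree decomposition; so some bag has ≥ 5 vertices and tw(G) ≥ 4. The upper and lower bounds meet at 4, so that is the treewidth.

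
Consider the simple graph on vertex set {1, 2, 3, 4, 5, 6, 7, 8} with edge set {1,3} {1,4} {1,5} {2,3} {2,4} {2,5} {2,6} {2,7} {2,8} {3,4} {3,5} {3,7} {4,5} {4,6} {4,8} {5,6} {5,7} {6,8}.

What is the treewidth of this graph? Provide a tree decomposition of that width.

Treewidth 3.
One optimal decomposition is:
Bags: B1 = {2, 4, 6, 8}  B2 = {2, 4, 5, 6}  B3 = {2, 3, 4, 5}  B4 = {2, 3, 5, 7}  B5 = {1, 3, 4, 5}
Tree: B1–B2, B2–B3, B3–B4, B3–B5

The largest bag has 4 vertices, giving width 3; this decomposition certifies tw(G) ≤ 3. Conversely, {1, 3, 4, 5} is a clique of size 4, and the vertices of any clique must share a bag in every tree decomposition; so some bag has ≥ 4 vertices and tw(G) ≥ 3. Combining the bounds, tw(G) = 3.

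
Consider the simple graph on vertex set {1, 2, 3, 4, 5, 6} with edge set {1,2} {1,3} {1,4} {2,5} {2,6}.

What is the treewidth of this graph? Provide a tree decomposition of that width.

The largest bag has 2 vertices, giving width 1; this decomposition certifies tw(G) ≤ 1. Since G has at least one edge (e.g. 2–5), it is not an edgeless graph, so tw(G) ≥ 1. Hence tw(G) = 1 exactly.

Treewidth 1.
One such decomposition:
Bags: B1 = {2, 5}  B2 = {1, 2}  B3 = {1, 3}  B4 = {1, 4}  B5 = {2, 6}
Tree: B1–B2, B2–B3, B3–B4, B2–B5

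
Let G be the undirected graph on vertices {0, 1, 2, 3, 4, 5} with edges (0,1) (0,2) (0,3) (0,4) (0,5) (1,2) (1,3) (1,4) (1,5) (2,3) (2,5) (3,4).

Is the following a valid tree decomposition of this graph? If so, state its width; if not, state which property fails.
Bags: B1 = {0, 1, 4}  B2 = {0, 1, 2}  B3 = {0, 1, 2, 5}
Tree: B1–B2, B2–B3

A tree decomposition must satisfy three properties: every vertex lies in some bag; for every edge, both endpoints lie together in some bag; and for every vertex, the bags containing it form a connected subtree. Here vertex 3 appears in no bag, so the decomposition is invalid.

No — vertex 3 appears in no bag.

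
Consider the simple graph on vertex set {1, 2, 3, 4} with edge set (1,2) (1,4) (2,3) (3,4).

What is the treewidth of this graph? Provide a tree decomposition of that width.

The largest bag has 3 vertices, giving width 2; this decomposition certifies tw(G) ≤ 2. For the lower bound, G contains the cycle 3–4–1–2–3, so G is not a forest; only forests have treewidth ≤ 1, hence tw(G) ≥ 2. Hence tw(G) = 2 exactly.

Treewidth 2.
One optimal decomposition is:
Bags: B1 = {1, 3, 4}  B2 = {1, 2, 3}
Tree: B1–B2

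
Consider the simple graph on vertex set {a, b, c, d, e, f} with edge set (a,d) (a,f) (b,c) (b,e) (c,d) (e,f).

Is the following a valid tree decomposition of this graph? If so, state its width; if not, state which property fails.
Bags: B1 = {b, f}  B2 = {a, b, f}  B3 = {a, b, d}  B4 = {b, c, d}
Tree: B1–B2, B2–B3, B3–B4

No — vertex e appears in no bag.

A tree decomposition must satisfy three properties: every vertex lies in some bag; for every edge, both endpoints lie together in some bag; and for every vertex, the bags containing it form a connected subtree. Here vertex e appears in no bag, so the decomposition is invalid.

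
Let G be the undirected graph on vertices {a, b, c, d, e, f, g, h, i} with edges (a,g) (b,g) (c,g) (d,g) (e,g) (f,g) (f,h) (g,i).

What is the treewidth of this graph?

1

A width-1 tree decomposition is:
Bags: B1 = {f, g}  B2 = {d, g}  B3 = {a, g}  B4 = {f, h}  B5 = {b, g}  B6 = {e, g}  B7 = {c, g}  B8 = {g, i}
Tree: B1–B2, B1–B3, B1–B4, B1–B5, B2–B6, B1–B7, B1–B8
Every bag has size at most 2, so the width is 2 − 1 = 1 and tw(G) ≤ 1. Any graph with an edge has treewidth ≥ 1, and G has the edge f–g. Hence tw(G) = 1 exactly.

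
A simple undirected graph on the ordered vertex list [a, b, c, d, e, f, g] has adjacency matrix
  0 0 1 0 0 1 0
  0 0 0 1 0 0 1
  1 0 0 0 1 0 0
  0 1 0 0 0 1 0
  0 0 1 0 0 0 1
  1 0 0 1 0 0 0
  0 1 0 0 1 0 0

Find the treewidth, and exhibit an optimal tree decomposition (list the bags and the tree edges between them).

Treewidth 2.
One such decomposition:
Bags: B1 = {c, e, g}  B2 = {a, c, g}  B3 = {a, f, g}  B4 = {d, f, g}  B5 = {b, d, g}
Tree: B1–B2, B2–B3, B3–B4, B4–B5

The largest bag has 3 vertices, giving width 2; this decomposition certifies tw(G) ≤ 2. For the lower bound, G contains the cycle g–e–c–a–f–d–b–g, so G is not a forest; only forests have treewidth ≤ 1, hence tw(G) ≥ 2. Therefore the treewidth is 2.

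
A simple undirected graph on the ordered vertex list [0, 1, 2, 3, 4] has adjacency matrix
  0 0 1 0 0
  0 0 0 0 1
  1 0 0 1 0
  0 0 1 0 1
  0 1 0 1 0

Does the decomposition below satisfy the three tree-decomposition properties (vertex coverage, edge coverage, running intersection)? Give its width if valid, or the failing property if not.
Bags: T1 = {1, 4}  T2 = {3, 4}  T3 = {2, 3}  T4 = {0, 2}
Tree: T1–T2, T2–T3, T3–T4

Yes; width 1.

Vertex coverage: the bags together contain {0, 1, 2, 3, 4}, the full vertex set. Edge coverage: each edge of G has both endpoints in at least one bag. Running intersection: for every vertex, the bags containing it form a connected subtree. All three properties hold, so this is a valid tree decomposition of width max|bag| − 1 = 1, and hence tw(G) ≤ 1.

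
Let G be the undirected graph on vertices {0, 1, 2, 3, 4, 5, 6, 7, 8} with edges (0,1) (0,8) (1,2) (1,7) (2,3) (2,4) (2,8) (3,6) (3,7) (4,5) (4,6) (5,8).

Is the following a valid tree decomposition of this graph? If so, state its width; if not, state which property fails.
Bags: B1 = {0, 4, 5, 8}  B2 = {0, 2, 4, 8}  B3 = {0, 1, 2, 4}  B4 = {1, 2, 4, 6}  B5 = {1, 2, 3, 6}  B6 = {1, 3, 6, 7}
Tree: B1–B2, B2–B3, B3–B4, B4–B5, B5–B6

Yes; width 3.

Checking the three conditions: (i) the bags cover all of {0, 1, 2, 3, 4, 5, 6, 7, 8}; (ii) for each edge, some bag contains both endpoints; (iii) the bags containing any fixed vertex form a subtree. All hold, so the decomposition is valid with width 4 − 1 = 3.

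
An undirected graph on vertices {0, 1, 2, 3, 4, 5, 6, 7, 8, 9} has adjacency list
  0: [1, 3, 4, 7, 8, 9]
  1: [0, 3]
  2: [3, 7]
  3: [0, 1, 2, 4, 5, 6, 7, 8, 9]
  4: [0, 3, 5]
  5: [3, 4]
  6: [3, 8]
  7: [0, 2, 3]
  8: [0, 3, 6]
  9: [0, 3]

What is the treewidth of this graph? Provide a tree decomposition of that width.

Every bag has size at most 3, so the width is 3 − 1 = 2 and tw(G) ≤ 2. On the other hand G contains the 3-clique {0, 1, 3}. A clique must lie in a single bag of any decomposition, so no decomposition can have width below 2. Hence tw(G) = 2 exactly.

Treewidth 2.
One such decomposition:
Bags: B1 = {0, 3, 7}  B2 = {0, 3, 8}  B3 = {0, 1, 3}  B4 = {0, 3, 9}  B5 = {2, 3, 7}  B6 = {0, 3, 4}  B7 = {3, 4, 5}  B8 = {3, 6, 8}
Tree: B1–B2, B1–B3, B3–B4, B1–B5, B4–B6, B6–B7, B2–B8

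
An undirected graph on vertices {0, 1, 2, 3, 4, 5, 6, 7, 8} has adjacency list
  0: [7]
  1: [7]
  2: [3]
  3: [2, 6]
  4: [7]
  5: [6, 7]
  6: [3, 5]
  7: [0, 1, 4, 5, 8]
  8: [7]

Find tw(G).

1

A width-1 tree decomposition is:
Bags: B1 = {5, 7}  B2 = {1, 7}  B3 = {5, 6}  B4 = {0, 7}  B5 = {3, 6}  B6 = {2, 3}  B7 = {4, 7}  B8 = {7, 8}
Tree: B1–B2, B1–B3, B2–B4, B3–B5, B5–B6, B2–B7, B1–B8
The largest bag has 2 vertices, giving width 1; this decomposition certifies tw(G) ≤ 1. Since G has at least one edge (e.g. 5–7), it is not an edgeless graph, so tw(G) ≥ 1. The upper and lower bounds meet at 1, so that is the treewidth.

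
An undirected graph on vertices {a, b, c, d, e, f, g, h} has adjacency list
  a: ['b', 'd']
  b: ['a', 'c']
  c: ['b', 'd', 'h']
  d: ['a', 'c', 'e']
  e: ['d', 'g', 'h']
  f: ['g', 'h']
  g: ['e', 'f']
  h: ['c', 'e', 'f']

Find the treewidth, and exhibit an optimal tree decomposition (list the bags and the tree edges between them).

Each bag holds 3 vertices, so the decomposition has width 2, which upper-bounds the treewidth. Since b–a–d–c–b is a cycle in G, G is not acyclic. Forests are exactly the graphs of treewidth ≤ 1, so tw(G) ≥ 2. Hence tw(G) = 2 exactly.

Treewidth 2.
Bags: B1 = {a, b, c}  B2 = {a, c, d}  B3 = {c, d, h}  B4 = {d, e, h}  B5 = {e, f, h}  B6 = {e, f, g}
Tree: B1–B2, B2–B3, B3–B4, B4–B5, B5–B6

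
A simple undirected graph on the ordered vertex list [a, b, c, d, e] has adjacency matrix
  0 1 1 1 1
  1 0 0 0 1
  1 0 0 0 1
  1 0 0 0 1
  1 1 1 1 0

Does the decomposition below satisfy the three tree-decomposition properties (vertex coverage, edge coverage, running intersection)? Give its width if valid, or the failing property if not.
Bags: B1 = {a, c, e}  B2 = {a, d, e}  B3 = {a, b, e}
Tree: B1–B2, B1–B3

Checking the three conditions: (i) the bags cover all of {a, b, c, d, e}; (ii) for each edge, some bag contains both endpoints; (iii) the bags containing any fixed vertex form a subtree. All hold, so the decomposition is valid with width 3 − 1 = 2.

Yes; width 2.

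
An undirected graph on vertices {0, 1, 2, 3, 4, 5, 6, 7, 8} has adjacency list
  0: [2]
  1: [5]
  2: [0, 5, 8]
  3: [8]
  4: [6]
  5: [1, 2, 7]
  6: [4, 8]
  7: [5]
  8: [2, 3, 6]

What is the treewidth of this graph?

1

A width-1 tree decomposition is:
Bags: B1 = {2, 8}  B2 = {2, 5}  B3 = {6, 8}  B4 = {1, 5}  B5 = {3, 8}  B6 = {4, 6}  B7 = {5, 7}  B8 = {0, 2}
Tree: B1–B2, B1–B3, B2–B4, B3–B5, B3–B6, B2–B7, B2–B8
Every bag has size at most 2, so the width is 2 − 1 = 1 and tw(G) ≤ 1. Any graph with an edge has treewidth ≥ 1, and G has the edge 2–8. Hence tw(G) = 1 exactly.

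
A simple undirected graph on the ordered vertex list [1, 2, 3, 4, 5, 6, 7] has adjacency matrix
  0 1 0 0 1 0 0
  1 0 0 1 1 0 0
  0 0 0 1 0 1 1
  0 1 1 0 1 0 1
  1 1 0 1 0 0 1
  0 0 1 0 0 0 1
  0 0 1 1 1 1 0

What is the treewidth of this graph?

2

A width-2 tree decomposition is:
Bags: B1 = {2, 4, 5}  B2 = {4, 5, 7}  B3 = {1, 2, 5}  B4 = {3, 4, 7}  B5 = {3, 6, 7}
Tree: B1–B2, B1–B3, B2–B4, B4–B5
Every bag has size at most 3, so the width is 3 − 1 = 2 and tw(G) ≤ 2. On the other hand G contains the 3-clique {1, 2, 5}. A clique must lie in a single bag of any decomposition, so no decomposition can have width below 2. Hence tw(G) = 2 exactly.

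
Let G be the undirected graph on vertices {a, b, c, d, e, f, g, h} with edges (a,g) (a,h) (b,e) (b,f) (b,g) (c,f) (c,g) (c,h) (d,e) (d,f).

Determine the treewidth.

2

A width-2 tree decomposition is:
Bags: B1 = {a, c, h}  B2 = {a, c, g}  B3 = {c, f, g}  B4 = {b, f, g}  B5 = {b, d, f}  B6 = {b, d, e}
Tree: B1–B2, B2–B3, B3–B4, B4–B5, B5–B6
Each bag holds 3 vertices, so the decomposition has width 2, which upper-bounds the treewidth. Since h–a–g–c–h is a cycle in G, G is not acyclic. Forests are exactly the graphs of treewidth ≤ 1, so tw(G) ≥ 2. Hence tw(G) = 2 exactly.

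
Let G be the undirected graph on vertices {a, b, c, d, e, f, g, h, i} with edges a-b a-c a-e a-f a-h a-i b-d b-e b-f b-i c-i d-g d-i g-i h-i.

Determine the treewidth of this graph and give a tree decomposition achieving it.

The largest bag has 3 vertices, giving width 2; this decomposition certifies tw(G) ≤ 2. On the other hand G contains the 3-clique {a, b, e}. A clique must lie in a single bag of any decomposition, so no decomposition can have width below 2. The upper and lower bounds meet at 2, so that is the treewidth.

Treewidth 2.
One optimal decomposition is:
Bags: B1 = {a, b, i}  B2 = {a, h, i}  B3 = {b, d, i}  B4 = {a, b, e}  B5 = {d, g, i}  B6 = {a, b, f}  B7 = {a, c, i}
Tree: B1–B2, B1–B3, B1–B4, B3–B5, B1–B6, B1–B7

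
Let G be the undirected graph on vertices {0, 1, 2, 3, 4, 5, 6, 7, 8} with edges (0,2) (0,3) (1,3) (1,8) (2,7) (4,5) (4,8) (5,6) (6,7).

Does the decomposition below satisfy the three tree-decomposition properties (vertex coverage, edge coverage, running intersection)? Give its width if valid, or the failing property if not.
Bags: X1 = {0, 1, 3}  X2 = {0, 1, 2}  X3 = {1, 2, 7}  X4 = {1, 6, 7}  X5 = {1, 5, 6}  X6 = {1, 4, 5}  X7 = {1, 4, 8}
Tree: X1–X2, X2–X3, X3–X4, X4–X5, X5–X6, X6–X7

Every vertex of G appears in some bag (union = {0, 1, 2, 3, 4, 5, 6, 7, 8}); every edge is covered by a bag; and for each vertex v the set of bags containing v is connected in the bag tree. The decomposition is therefore valid. The largest bag has 3 vertices, so the width is 2.

Yes; width 2.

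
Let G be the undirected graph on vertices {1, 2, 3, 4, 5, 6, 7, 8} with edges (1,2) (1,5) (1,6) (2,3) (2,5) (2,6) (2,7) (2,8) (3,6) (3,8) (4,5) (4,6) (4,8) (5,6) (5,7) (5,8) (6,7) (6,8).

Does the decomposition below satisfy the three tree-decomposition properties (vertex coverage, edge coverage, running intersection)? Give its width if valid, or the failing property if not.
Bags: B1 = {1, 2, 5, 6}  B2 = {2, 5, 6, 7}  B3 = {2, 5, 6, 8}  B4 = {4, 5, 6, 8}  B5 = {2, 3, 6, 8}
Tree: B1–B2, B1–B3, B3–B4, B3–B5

Yes; width 3.

Checking the three conditions: (i) the bags cover all of {1, 2, 3, 4, 5, 6, 7, 8}; (ii) for each edge, some bag contains both endpoints; (iii) the bags containing any fixed vertex form a subtree. All hold, so the decomposition is valid with width 4 − 1 = 3.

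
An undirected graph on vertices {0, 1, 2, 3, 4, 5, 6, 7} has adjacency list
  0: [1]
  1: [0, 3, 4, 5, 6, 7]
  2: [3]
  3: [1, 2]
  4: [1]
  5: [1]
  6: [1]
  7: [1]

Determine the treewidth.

1

A width-1 tree decomposition is:
Bags: B1 = {1, 3}  B2 = {1, 6}  B3 = {1, 7}  B4 = {1, 4}  B5 = {2, 3}  B6 = {1, 5}  B7 = {0, 1}
Tree: B1–B2, B1–B3, B3–B4, B1–B5, B1–B6, B4–B7
Each bag holds 2 vertices, so the decomposition has width 1, which upper-bounds the treewidth. G has an edge, so its treewidth is at least 1. Hence tw(G) = 1 exactly.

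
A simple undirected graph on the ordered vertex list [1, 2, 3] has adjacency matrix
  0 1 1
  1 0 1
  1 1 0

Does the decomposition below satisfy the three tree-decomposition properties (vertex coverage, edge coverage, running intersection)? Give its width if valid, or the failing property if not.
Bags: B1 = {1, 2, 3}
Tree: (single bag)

Yes; width 2.

Checking the three conditions: (i) the bags cover all of {1, 2, 3}; (ii) for each edge, some bag contains both endpoints; (iii) the bags containing any fixed vertex form a subtree. All hold, so the decomposition is valid with width 3 − 1 = 2.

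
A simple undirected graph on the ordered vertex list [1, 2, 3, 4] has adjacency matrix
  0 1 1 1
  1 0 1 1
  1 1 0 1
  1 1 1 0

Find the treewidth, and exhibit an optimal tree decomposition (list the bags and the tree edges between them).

With just one bag of size 4, the width is 4 − 1 = 3, so tw(G) ≤ 3. On the other hand G contains the 4-clique {1, 2, 3, 4}. A clique must lie in a single bag of any decomposition, so no decomposition can have width below 3. The upper and lower bounds meet at 3, so that is the treewidth.

Treewidth 3.
One such decomposition:
Bags: B1 = {1, 2, 3, 4}
Tree: (single bag)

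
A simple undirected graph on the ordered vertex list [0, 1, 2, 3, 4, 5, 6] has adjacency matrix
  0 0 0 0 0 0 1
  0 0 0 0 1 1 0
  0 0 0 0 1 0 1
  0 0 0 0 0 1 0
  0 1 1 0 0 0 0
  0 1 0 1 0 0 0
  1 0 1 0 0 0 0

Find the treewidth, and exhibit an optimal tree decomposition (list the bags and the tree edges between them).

Every bag has size at most 2, so the width is 2 − 1 = 1 and tw(G) ≤ 1. G has an edge, so its treewidth is at least 1. Hence tw(G) = 1 exactly.

Treewidth 1.
Bags: B1 = {0, 6}  B2 = {2, 6}  B3 = {2, 4}  B4 = {1, 4}  B5 = {1, 5}  B6 = {3, 5}
Tree: B1–B2, B2–B3, B3–B4, B4–B5, B5–B6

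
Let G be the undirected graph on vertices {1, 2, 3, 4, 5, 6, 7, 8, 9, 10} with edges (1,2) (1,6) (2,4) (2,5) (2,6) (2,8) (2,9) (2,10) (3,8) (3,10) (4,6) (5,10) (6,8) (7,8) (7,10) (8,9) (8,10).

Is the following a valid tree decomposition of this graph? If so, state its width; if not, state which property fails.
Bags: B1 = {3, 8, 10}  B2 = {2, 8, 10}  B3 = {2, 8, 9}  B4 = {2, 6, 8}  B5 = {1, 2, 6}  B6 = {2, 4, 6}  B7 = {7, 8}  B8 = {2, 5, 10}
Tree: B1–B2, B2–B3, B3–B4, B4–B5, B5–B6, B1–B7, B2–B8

No — edge (10,7) lies in no bag.

A tree decomposition must satisfy three properties: every vertex lies in some bag; for every edge, both endpoints lie together in some bag; and for every vertex, the bags containing it form a connected subtree. Here edge (10,7) lies in no bag, so the decomposition is invalid.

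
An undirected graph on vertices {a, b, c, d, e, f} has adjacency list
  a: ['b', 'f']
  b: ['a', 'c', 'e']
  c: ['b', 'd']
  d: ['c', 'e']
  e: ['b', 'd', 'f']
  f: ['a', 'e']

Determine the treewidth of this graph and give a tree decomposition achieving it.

Every bag has size at most 3, so the width is 3 − 1 = 2 and tw(G) ≤ 2. Since d–c–b–e–d is a cycle in G, G is not acyclic. Forests are exactly the graphs of treewidth ≤ 1, so tw(G) ≥ 2. Hence tw(G) = 2 exactly.

Treewidth 2.
One optimal decomposition is:
Bags: B1 = {c, d, e}  B2 = {b, c, e}  B3 = {b, e, f}  B4 = {a, b, f}
Tree: B1–B2, B2–B3, B3–B4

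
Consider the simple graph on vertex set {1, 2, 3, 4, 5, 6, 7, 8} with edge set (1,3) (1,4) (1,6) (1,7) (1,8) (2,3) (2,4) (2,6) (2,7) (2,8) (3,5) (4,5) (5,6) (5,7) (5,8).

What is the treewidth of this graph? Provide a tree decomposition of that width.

Each bag holds 4 vertices, so the decomposition has width 3, which upper-bounds the treewidth. For the lower bound: the 4 vertex sets {5,6}, {1,4}, {2}, {8} are disjoint, each induces a connected subgraph, and every pair is joined by at least one edge of G. Contracting each set to a single vertex therefore yields K_{4} as a minor, and since treewidth is minor-monotone, tw(G) ≥ tw(K_{4}) = 3. Combining the bounds, tw(G) = 3.

Treewidth 3.
Bags: B1 = {1, 2, 5, 6}  B2 = {1, 2, 4, 5}  B3 = {1, 2, 5, 8}  B4 = {1, 2, 5, 7}  B5 = {1, 2, 3, 5}
Tree: B1–B2, B2–B3, B3–B4, B4–B5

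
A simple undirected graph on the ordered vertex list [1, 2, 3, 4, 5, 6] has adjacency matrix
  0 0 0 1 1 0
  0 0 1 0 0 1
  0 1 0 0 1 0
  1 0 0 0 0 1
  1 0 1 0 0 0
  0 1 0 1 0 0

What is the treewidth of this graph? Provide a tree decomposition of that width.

Treewidth 2.
One such decomposition:
Bags: B1 = {2, 4, 6}  B2 = {1, 2, 4}  B3 = {1, 2, 5}  B4 = {2, 3, 5}
Tree: B1–B2, B2–B3, B3–B4

The largest bag has 3 vertices, giving width 2; this decomposition certifies tw(G) ≤ 2. Since 2–6–4–1–5–3–2 is a cycle in G, G is not acyclic. Forests are exactly the graphs of treewidth ≤ 1, so tw(G) ≥ 2. Combining the bounds, tw(G) = 2.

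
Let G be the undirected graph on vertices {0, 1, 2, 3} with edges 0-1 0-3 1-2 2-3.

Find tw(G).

A width-2 tree decomposition is:
Bags: B1 = {1, 2, 3}  B2 = {0, 1, 3}
Tree: B1–B2
The largest bag has 3 vertices, giving width 2; this decomposition certifies tw(G) ≤ 2. The edges 3–2–1–0–3 form a cycle, so G is not a tree and its treewidth is at least 2. Combining the bounds, tw(G) = 2.

2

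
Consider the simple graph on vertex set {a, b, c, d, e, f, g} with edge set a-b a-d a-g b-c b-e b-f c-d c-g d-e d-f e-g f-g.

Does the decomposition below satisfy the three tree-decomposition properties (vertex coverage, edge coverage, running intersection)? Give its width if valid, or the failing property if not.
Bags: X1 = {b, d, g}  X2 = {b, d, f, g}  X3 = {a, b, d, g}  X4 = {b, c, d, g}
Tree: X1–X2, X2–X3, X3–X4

A tree decomposition must satisfy three properties: every vertex lies in some bag; for every edge, both endpoints lie together in some bag; and for every vertex, the bags containing it form a connected subtree. Here vertex e appears in no bag, so the decomposition is invalid.

No — vertex e appears in no bag.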